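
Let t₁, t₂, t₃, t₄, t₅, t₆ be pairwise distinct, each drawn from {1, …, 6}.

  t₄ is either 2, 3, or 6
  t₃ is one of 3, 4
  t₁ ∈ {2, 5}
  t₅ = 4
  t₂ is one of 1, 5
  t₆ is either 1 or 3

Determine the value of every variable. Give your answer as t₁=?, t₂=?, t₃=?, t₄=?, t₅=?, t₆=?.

t₅'s domain is down to {4}, so t₅ = 4. Remove 4 from t₃.
t₃'s domain is down to {3}, so t₃ = 3. Eliminate 3 elsewhere: t₄, t₆.
t₆ must be 1 (only option left). So t₂ can't be 1.
t₂'s domain is down to {5}, so t₂ = 5. So t₁ can't be 5.
t₁ has just one choice, so t₁ = 2. Remove 2 from t₄.
t₄'s domain is down to {6}, so t₄ = 6.

t₁=2, t₂=5, t₃=3, t₄=6, t₅=4, t₆=1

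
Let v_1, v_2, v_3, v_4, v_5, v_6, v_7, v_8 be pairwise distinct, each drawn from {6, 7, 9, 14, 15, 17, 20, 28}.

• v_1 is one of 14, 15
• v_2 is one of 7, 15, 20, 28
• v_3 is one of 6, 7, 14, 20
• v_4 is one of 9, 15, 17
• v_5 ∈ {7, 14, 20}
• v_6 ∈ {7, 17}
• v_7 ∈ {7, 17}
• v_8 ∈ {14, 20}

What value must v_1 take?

15

The 8 variables draw from only 8 values {6, 7, 9, 14, 15, 17, 20, 28}, so each is used; only v_3 can be 6, hence v_3 = 6.
The 7 still-open variables together cover exactly {7, 9, 14, 15, 17, 20, 28} — 7 values for 7 variables — and 9 appears only in v_4's list, so v_4 = 9.
The 6 still-open variables together cover exactly {7, 14, 15, 17, 20, 28} — 6 values for 6 variables — and 28 appears only in v_2's list, so v_2 = 28.
The 5 still-open variables draw from only 5 values {7, 14, 15, 17, 20}, so each is used; only v_1 can be 15, hence v_1 = 15.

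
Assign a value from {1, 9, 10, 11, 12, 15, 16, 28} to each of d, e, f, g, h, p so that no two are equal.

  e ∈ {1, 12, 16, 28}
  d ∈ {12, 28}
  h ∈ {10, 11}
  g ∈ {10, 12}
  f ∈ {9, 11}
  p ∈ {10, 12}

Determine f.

9

The 2 variables g and p are confined to {10, 12}, which locks those values in; drop them from d, e, h.
That leaves d = 28. Remove 28 from e.
h has just one choice, so h = 11. Strike 11 from f.
So f = 9.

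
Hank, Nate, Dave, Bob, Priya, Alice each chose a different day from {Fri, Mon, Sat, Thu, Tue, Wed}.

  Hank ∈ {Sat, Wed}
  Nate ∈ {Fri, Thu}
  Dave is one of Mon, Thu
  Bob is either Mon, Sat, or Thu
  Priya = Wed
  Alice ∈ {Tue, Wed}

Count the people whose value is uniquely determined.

4

Priya's domain is down to {Wed}, so Priya = Wed. Strike Wed from Hank, Alice.
Alice must be Tue (only option left).
Hank's domain is down to {Sat}, so Hank = Sat. So Bob can't be Sat.
Among the 3 still-open variables, Fri fits only Nate (and all 3 values in {Fri, Mon, Thu} must be used), so Nate = Fri.
Determined: Hank=Sat, Nate=Fri, Priya=Wed, Alice=Tue. The other people each still have more than one consistent value. That makes 4.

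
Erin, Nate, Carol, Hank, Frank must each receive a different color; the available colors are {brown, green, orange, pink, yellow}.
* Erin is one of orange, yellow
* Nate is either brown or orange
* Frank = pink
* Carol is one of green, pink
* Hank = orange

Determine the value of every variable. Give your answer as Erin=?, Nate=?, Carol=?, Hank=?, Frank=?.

Hank's domain is down to {orange}, so Hank = orange. So Erin, Nate can't be orange.
Frank has just one choice, so Frank = pink. Strike pink from Carol.
Erin has just one choice, so Erin = yellow.
Nate's domain is down to {brown}, so Nate = brown.
Carol has just one choice, so Carol = green.

Erin=yellow, Nate=brown, Carol=green, Hank=orange, Frank=pink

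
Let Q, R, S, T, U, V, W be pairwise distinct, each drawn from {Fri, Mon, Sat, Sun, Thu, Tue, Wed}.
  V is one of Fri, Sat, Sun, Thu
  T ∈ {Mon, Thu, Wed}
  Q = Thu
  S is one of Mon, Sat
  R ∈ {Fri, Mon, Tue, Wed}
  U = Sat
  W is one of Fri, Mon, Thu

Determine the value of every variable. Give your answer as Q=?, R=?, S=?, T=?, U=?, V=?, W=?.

Q must be Thu (only option left). So T, V, W can't be Thu.
U must be Sat (only option left). Strike Sat from S, V.
S must be Mon (only option left). Strike Mon from R, T, W.
That leaves T = Wed. Remove Wed from R.
That leaves W = Fri. Strike Fri from R, V.
R has just one choice, so R = Tue.
V's domain is down to {Sun}, so V = Sun.

Q=Thu, R=Tue, S=Mon, T=Wed, U=Sat, V=Sun, W=Fri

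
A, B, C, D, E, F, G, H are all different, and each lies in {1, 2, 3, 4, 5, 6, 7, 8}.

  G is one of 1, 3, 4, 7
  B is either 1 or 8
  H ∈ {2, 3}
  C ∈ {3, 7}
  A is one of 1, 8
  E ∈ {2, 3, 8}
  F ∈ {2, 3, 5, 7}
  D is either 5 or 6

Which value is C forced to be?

The 8 variables draw from only 8 values {1, 2, 3, 4, 5, 6, 7, 8}, so each is used; only G can be 4, hence G = 4.
The 7 still-open variables draw from only 7 values {1, 2, 3, 5, 6, 7, 8}, so each is used; only D can be 6, hence D = 6.
Among the 6 still-open variables, 5 fits only F (and all 6 values in {1, 2, 3, 5, 7, 8} must be used), so F = 5.
Among the 5 still-open variables, 7 fits only C (and all 5 values in {1, 2, 3, 7, 8} must be used), so C = 7.

7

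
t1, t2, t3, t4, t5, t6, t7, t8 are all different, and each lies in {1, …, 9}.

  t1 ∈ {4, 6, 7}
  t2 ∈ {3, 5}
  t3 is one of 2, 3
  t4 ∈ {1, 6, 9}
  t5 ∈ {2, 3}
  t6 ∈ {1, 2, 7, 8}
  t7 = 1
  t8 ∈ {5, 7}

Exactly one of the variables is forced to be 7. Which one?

t8

t7 has just one choice, so t7 = 1. Remove 1 from t4, t6.
The 2 variables t3 and t5 are confined to {2, 3}, which locks those values in; drop them from t2, t6.
t2 has just one choice, so t2 = 5. So t8 can't be 5.
So 7 goes to t8.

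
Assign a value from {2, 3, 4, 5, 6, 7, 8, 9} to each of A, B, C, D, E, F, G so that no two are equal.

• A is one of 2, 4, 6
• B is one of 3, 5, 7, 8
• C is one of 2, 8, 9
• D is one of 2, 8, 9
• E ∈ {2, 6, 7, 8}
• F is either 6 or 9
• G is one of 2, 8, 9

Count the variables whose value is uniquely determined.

3

C, D, G share exactly the 3 values {2, 8, 9}; by pigeonhole those values go to them, so strike 2, 8, 9 from A, B, E, F.
That leaves F = 6. Strike 6 from A, E.
A has just one choice, so A = 4.
That leaves E = 7. Strike 7 from B.
Determined: A=4, E=7, F=6. The other variables each still have more than one consistent value. That makes 3.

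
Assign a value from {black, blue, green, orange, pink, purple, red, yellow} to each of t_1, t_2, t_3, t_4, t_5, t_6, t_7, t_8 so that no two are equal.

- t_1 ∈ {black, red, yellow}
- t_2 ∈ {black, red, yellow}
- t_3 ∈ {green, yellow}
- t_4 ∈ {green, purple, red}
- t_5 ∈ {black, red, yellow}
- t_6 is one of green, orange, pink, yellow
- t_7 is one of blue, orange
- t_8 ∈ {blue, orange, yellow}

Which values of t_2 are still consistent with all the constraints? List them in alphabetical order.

black, red, yellow

The 8 variables draw from only 8 values {black, blue, green, orange, pink, purple, red, yellow}, so each is used; only t_6 can be pink, hence t_6 = pink.
Among the 7 still-open variables, purple fits only t_4 (and all 7 values in {black, blue, green, orange, purple, red, yellow} must be used), so t_4 = purple.
The 6 still-open variables together cover exactly {black, blue, green, orange, red, yellow} — 6 values for 6 variables — and green appears only in t_3's list, so t_3 = green.
t_1, t_2, t_5 between them cover only {black, red, yellow} — a naked triple. Remove those values from t_8.
No further eliminations apply; t_2 can still be any of black, red, yellow.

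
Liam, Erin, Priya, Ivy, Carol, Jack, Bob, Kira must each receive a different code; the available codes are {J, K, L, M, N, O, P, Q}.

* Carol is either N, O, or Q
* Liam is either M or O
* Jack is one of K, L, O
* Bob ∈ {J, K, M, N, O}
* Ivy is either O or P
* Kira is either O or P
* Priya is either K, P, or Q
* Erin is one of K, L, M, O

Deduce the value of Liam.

M

Among the 8 variables, J fits only Bob (and all 8 values in {J, K, L, M, N, O, P, Q} must be used), so Bob = J.
The 7 still-open variables together cover exactly {K, L, M, N, O, P, Q} — 7 values for 7 variables — and N appears only in Carol's list, so Carol = N.
The 6 still-open variables draw from only 6 values {K, L, M, O, P, Q}, so each is used; only Priya can be Q, hence Priya = Q.
The 2 variables Ivy and Kira are confined to {O, P}, which locks those values in; drop them from Liam, Erin, Jack.
So Liam = M.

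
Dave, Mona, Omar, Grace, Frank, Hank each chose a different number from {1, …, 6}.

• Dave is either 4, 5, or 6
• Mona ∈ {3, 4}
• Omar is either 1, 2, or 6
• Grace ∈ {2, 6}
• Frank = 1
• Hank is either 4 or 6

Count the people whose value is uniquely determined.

Frank must be 1 (only option left). So Omar can't be 1.
Among the 5 still-open variables, 3 fits only Mona (and all 5 values in {2, 3, 4, 5, 6} must be used), so Mona = 3.
The 4 still-open variables together cover exactly {2, 4, 5, 6} — 4 values for 4 variables — and 5 appears only in Dave's list, so Dave = 5.
The 3 still-open variables together cover exactly {2, 4, 6} — 3 values for 3 variables — and 4 appears only in Hank's list, so Hank = 4.
Determined: Dave=5, Mona=3, Frank=1, Hank=4. The other people each still have more than one consistent value. That makes 4.

4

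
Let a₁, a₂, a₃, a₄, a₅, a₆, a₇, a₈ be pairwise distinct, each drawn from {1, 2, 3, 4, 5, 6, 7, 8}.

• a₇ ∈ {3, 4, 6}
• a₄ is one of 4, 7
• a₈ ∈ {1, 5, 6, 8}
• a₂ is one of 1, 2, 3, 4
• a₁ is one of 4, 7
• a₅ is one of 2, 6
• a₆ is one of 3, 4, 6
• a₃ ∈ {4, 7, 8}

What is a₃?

8

The 8 variables together cover exactly {1, 2, 3, 4, 5, 6, 7, 8} — 8 values for 8 variables — and 5 appears only in a₈'s list, so a₈ = 5.
The 7 still-open variables draw from only 7 values {1, 2, 3, 4, 6, 7, 8}, so each is used; only a₂ can be 1, hence a₂ = 1.
Among the 6 still-open variables, 2 fits only a₅ (and all 6 values in {2, 3, 4, 6, 7, 8} must be used), so a₅ = 2.
Among the 5 still-open variables, 8 fits only a₃ (and all 5 values in {3, 4, 6, 7, 8} must be used), so a₃ = 8.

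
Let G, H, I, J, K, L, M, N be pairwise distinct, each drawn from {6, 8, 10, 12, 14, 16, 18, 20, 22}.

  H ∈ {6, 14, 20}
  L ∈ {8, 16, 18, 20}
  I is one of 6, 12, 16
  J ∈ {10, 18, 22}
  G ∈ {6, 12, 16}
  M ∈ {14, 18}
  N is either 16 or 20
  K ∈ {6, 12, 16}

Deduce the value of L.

8

G, I, K between them cover only {6, 12, 16} — a naked triple. Remove those values from H, L, N.
That leaves N = 20. Eliminate 20 elsewhere: H, L.
That leaves H = 14. Eliminate 14 elsewhere: M.
M has just one choice, so M = 18. Remove 18 from J, L.
So L = 8.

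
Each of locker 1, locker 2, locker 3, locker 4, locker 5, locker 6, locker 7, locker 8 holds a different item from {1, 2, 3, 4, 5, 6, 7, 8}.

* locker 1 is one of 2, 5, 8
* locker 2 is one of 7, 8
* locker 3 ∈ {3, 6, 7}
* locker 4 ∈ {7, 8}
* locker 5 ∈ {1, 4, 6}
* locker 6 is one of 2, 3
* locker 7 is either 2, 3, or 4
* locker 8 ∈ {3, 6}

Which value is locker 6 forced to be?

2

The 8 variables together cover exactly {1, 2, 3, 4, 5, 6, 7, 8} — 8 values for 8 variables — and 1 appears only in locker 5's list, so locker 5 = 1.
Among the 7 still-open variables, 4 fits only locker 7 (and all 7 values in {2, 3, 4, 5, 6, 7, 8} must be used), so locker 7 = 4.
The 6 still-open variables together cover exactly {2, 3, 5, 6, 7, 8} — 6 values for 6 variables — and 5 appears only in locker 1's list, so locker 1 = 5.
The 5 still-open variables draw from only 5 values {2, 3, 6, 7, 8}, so each is used; only locker 6 can be 2, hence locker 6 = 2.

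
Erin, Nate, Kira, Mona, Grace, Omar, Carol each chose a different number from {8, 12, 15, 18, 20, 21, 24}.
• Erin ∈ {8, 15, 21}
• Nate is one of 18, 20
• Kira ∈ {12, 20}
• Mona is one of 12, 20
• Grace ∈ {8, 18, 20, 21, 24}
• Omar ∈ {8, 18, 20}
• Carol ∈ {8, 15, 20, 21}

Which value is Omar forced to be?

8

The 7 variables together cover exactly {8, 12, 15, 18, 20, 21, 24} — 7 values for 7 variables — and 24 appears only in Grace's list, so Grace = 24.
The 2 variables Kira and Mona are confined to {12, 20}, which locks those values in; drop them from Nate, Omar, Carol.
Nate has just one choice, so Nate = 18. Remove 18 from Omar.
So Omar = 8.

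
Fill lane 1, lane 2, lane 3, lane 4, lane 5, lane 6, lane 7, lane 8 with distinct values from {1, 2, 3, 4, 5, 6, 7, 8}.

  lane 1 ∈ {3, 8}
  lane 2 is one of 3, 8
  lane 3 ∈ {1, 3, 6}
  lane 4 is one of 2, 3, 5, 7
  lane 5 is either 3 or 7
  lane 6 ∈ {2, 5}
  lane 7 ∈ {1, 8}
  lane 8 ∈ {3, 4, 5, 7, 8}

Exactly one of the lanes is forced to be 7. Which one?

lane 5

Among the 8 variables, 4 fits only lane 8 (and all 8 values in {1, 2, 3, 4, 5, 6, 7, 8} must be used), so lane 8 = 4.
Among the 7 still-open variables, 6 fits only lane 3 (and all 7 values in {1, 2, 3, 5, 6, 7, 8} must be used), so lane 3 = 6.
The 6 still-open variables draw from only 6 values {1, 2, 3, 5, 7, 8}, so each is used; only lane 7 can be 1, hence lane 7 = 1.
The 2 variables lane 1 and lane 2 are confined to {3, 8}, which locks those values in; drop them from lane 4, lane 5.
So 7 goes to lane 5.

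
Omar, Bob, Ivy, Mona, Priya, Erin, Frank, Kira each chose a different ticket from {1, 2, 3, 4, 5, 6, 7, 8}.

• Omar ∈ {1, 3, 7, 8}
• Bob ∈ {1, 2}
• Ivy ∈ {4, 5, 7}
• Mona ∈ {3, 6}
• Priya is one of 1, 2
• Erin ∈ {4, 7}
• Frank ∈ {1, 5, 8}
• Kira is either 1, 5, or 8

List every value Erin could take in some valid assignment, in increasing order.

The 8 variables together cover exactly {1, 2, 3, 4, 5, 6, 7, 8} — 8 values for 8 variables — and 6 appears only in Mona's list, so Mona = 6.
Among the 7 still-open variables, 3 fits only Omar (and all 7 values in {1, 2, 3, 4, 5, 7, 8} must be used), so Omar = 3.
Bob and Priya share exactly the 2 values {1, 2}; by pigeonhole those values go to them, so strike 1, 2 from Frank, Kira.
Frank and Kira between them cover only {5, 8} — a naked pair. Remove those values from Ivy.
No further eliminations apply; Erin can still be any of 4, 7.

4, 7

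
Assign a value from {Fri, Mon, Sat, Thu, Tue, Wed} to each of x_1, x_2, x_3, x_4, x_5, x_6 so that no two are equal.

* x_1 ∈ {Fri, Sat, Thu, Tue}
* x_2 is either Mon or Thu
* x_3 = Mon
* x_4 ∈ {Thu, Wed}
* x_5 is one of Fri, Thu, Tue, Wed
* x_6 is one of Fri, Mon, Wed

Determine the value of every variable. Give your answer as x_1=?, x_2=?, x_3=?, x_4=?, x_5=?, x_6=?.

x_3 has just one choice, so x_3 = Mon. So x_2, x_6 can't be Mon.
x_2's domain is down to {Thu}, so x_2 = Thu. Strike Thu from x_1, x_4, x_5.
That leaves x_4 = Wed. Remove Wed from x_5, x_6.
x_6's domain is down to {Fri}, so x_6 = Fri. Remove Fri from x_1, x_5.
x_5 has just one choice, so x_5 = Tue. So x_1 can't be Tue.
That leaves x_1 = Sat.

x_1=Sat, x_2=Thu, x_3=Mon, x_4=Wed, x_5=Tue, x_6=Fri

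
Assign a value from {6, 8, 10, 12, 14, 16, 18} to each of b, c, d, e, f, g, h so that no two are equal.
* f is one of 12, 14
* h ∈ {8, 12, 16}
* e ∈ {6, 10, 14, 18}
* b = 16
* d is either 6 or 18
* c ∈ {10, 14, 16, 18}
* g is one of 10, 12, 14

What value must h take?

8

b's domain is down to {16}, so b = 16. Remove 16 from c, h.
Among the 6 still-open variables, 8 fits only h (and all 6 values in {6, 8, 10, 12, 14, 18} must be used), so h = 8.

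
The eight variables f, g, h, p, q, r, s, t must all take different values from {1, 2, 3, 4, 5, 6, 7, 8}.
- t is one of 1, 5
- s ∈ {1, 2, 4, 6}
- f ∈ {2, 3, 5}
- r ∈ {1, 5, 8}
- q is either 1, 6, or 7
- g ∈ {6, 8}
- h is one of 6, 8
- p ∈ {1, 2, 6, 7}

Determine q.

The 8 variables together cover exactly {1, 2, 3, 4, 5, 6, 7, 8} — 8 values for 8 variables — and 3 appears only in f's list, so f = 3.
The 7 still-open variables draw from only 7 values {1, 2, 4, 5, 6, 7, 8}, so each is used; only s can be 4, hence s = 4.
The 6 still-open variables together cover exactly {1, 2, 5, 6, 7, 8} — 6 values for 6 variables — and 2 appears only in p's list, so p = 2.
The 5 still-open variables draw from only 5 values {1, 5, 6, 7, 8}, so each is used; only q can be 7, hence q = 7.

7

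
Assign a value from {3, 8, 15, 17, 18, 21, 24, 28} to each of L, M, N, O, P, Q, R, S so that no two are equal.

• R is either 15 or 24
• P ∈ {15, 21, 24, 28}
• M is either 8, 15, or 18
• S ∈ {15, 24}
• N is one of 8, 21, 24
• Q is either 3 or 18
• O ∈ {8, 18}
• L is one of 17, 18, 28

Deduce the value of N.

The 8 variables draw from only 8 values {3, 8, 15, 17, 18, 21, 24, 28}, so each is used; only Q can be 3, hence Q = 3.
Among the 7 still-open variables, 17 fits only L (and all 7 values in {8, 15, 17, 18, 21, 24, 28} must be used), so L = 17.
The 6 still-open variables draw from only 6 values {8, 15, 18, 21, 24, 28}, so each is used; only P can be 28, hence P = 28.
The 5 still-open variables draw from only 5 values {8, 15, 18, 21, 24}, so each is used; only N can be 21, hence N = 21.

21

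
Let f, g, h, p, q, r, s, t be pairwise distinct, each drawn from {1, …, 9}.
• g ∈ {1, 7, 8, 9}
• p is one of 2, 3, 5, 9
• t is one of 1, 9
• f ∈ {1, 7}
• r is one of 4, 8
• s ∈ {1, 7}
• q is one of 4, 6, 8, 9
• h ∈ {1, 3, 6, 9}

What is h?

f and s between them cover only {1, 7} — a naked pair. Remove those values from g, h, t.
t's domain is down to {9}, so t = 9. Eliminate 9 elsewhere: g, h, p, q.
That leaves g = 8. Strike 8 from q, r.
That leaves r = 4. Strike 4 from q.
q's domain is down to {6}, so q = 6. Eliminate 6 elsewhere: h.
So h = 3.

3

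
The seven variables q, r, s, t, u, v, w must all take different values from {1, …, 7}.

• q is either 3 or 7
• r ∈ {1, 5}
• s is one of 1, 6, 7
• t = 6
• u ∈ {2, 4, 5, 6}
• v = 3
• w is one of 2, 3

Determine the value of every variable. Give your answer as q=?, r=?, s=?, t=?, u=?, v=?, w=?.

t has just one choice, so t = 6. Strike 6 from s, u.
v has just one choice, so v = 3. So q, w can't be 3.
w has just one choice, so w = 2. Eliminate 2 elsewhere: u.
q must be 7 (only option left). Strike 7 from s.
That leaves s = 1. Strike 1 from r.
r has just one choice, so r = 5. Strike 5 from u.
That leaves u = 4.

q=7, r=5, s=1, t=6, u=4, v=3, w=2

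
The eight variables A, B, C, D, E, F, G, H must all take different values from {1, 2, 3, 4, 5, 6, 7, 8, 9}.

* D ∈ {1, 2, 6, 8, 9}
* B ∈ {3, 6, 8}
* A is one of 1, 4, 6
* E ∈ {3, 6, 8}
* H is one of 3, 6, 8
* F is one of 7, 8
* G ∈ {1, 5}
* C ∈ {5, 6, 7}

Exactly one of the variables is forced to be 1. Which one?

G

The 3 variables B, E, H are confined to {3, 6, 8}, which locks those values in; drop them from A, C, D, F.
F has just one choice, so F = 7. Eliminate 7 elsewhere: C.
C has just one choice, so C = 5. Eliminate 5 elsewhere: G.
So 1 goes to G.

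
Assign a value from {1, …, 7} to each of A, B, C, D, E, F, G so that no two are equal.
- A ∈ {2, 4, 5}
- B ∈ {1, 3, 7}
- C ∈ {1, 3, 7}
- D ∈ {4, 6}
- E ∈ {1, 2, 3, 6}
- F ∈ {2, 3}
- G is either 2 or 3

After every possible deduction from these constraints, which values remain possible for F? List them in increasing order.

The 7 variables together cover exactly {1, 2, 3, 4, 5, 6, 7} — 7 values for 7 variables — and 5 appears only in A's list, so A = 5.
The 6 still-open variables together cover exactly {1, 2, 3, 4, 6, 7} — 6 values for 6 variables — and 4 appears only in D's list, so D = 4.
Among the 5 still-open variables, 6 fits only E (and all 5 values in {1, 2, 3, 6, 7} must be used), so E = 6.
F and G share exactly the 2 values {2, 3}; by pigeonhole those values go to them, so strike 2, 3 from B, C.
No further eliminations apply; F can still be any of 2, 3.

2, 3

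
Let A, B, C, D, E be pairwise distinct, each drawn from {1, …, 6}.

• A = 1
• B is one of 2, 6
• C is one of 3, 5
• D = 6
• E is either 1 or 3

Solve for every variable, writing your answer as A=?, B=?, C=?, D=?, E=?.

A must be 1 (only option left). So E can't be 1.
D has just one choice, so D = 6. Remove 6 from B.
E has just one choice, so E = 3. So C can't be 3.
B has just one choice, so B = 2.
That leaves C = 5.

A=1, B=2, C=5, D=6, E=3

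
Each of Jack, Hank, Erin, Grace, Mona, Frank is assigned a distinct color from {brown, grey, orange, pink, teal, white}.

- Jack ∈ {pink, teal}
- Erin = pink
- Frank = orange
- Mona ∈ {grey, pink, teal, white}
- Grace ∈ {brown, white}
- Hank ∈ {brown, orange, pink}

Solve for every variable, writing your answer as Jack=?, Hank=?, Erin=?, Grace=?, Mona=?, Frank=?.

Jack=teal, Hank=brown, Erin=pink, Grace=white, Mona=grey, Frank=orange

Erin's domain is down to {pink}, so Erin = pink. So Jack, Hank, Mona can't be pink.
Frank has just one choice, so Frank = orange. Eliminate orange elsewhere: Hank.
That leaves Jack = teal. So Mona can't be teal.
Hank has just one choice, so Hank = brown. Eliminate brown elsewhere: Grace.
That leaves Grace = white. Remove white from Mona.
Mona must be grey (only option left).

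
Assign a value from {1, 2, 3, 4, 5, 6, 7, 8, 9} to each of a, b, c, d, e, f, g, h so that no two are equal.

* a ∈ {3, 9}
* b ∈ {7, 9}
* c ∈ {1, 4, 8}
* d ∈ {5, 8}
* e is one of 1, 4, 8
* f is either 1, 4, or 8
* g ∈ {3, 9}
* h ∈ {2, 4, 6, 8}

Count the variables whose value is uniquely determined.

2

a and g share exactly the 2 values {3, 9}; by pigeonhole those values go to them, so strike 3, 9 from b.
b must be 7 (only option left).
The 3 variables c, e, f are confined to {1, 4, 8}, which locks those values in; drop them from d, h.
d's domain is down to {5}, so d = 5.
Determined: b=7, d=5. The other variables each still have more than one consistent value. That makes 2.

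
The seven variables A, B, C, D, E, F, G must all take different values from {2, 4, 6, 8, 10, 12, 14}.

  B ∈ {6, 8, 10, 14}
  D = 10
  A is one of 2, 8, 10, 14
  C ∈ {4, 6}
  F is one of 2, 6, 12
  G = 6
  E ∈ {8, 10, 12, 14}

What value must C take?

D's domain is down to {10}, so D = 10. Remove 10 from A, B, E.
G's domain is down to {6}, so G = 6. Strike 6 from B, C, F.
So C = 4.

4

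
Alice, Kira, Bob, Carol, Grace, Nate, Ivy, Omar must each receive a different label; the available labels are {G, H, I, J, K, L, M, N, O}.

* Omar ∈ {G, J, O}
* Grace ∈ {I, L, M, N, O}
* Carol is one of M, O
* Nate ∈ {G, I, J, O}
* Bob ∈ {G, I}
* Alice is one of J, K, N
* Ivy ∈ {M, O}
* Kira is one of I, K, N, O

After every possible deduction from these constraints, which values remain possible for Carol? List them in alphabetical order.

Among the 8 variables, L fits only Grace (and all 8 values in {G, I, J, K, L, M, N, O} must be used), so Grace = L.
Carol and Ivy share exactly the 2 values {M, O}; by pigeonhole those values go to them, so strike M, O from Kira, Nate, Omar.
Bob, Nate, Omar between them cover only {G, I, J} — a naked triple. Remove those values from Alice, Kira.
No further eliminations apply; Carol can still be any of M, O.

M, O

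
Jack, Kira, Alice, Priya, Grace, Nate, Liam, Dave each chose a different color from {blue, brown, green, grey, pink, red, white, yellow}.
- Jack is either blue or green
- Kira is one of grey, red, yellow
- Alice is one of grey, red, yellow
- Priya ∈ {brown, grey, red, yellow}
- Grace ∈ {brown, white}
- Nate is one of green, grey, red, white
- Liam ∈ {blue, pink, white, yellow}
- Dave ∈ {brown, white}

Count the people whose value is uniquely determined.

3

The 8 variables together cover exactly {blue, brown, green, grey, pink, red, white, yellow} — 8 values for 8 variables — and pink appears only in Liam's list, so Liam = pink.
The 7 still-open variables draw from only 7 values {blue, brown, green, grey, red, white, yellow}, so each is used; only Jack can be blue, hence Jack = blue.
The 6 still-open variables together cover exactly {brown, green, grey, red, white, yellow} — 6 values for 6 variables — and green appears only in Nate's list, so Nate = green.
Grace and Dave between them cover only {brown, white} — a naked pair. Remove those values from Priya.
Determined: Jack=blue, Nate=green, Liam=pink. The other people each still have more than one consistent value. That makes 3.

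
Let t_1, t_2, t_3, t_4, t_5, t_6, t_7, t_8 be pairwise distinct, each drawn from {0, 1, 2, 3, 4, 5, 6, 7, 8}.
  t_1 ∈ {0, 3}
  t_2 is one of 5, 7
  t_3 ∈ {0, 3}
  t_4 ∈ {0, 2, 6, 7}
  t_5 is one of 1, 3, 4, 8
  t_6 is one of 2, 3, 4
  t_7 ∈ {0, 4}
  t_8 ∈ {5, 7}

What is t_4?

t_1 and t_3 share exactly the 2 values {0, 3}; by pigeonhole those values go to them, so strike 0, 3 from t_4, t_5, t_6, t_7.
t_7 must be 4 (only option left). Remove 4 from t_5, t_6.
That leaves t_6 = 2. Remove 2 from t_4.
The 2 variables t_2 and t_8 are confined to {5, 7}, which locks those values in; drop them from t_4.
So t_4 = 6.

6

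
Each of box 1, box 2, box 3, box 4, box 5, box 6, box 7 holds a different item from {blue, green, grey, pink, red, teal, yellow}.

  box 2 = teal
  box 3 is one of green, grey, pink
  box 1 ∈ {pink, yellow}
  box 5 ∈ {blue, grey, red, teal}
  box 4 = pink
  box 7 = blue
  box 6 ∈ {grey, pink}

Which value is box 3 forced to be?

green

box 2 has just one choice, so box 2 = teal. Remove teal from box 5.
box 4 has just one choice, so box 4 = pink. Eliminate pink elsewhere: box 1, box 3, box 6.
box 6 has just one choice, so box 6 = grey. Strike grey from box 3, box 5.
So box 3 = green.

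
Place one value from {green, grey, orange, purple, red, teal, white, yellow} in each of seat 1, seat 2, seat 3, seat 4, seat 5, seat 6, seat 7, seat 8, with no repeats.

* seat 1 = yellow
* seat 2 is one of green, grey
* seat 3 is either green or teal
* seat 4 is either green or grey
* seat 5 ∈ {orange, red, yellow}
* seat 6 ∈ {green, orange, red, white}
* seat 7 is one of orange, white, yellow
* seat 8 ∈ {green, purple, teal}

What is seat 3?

teal

seat 1's domain is down to {yellow}, so seat 1 = yellow. Remove yellow from seat 5, seat 7.
The 7 still-open variables draw from only 7 values {green, grey, orange, purple, red, teal, white}, so each is used; only seat 8 can be purple, hence seat 8 = purple.
The 6 still-open variables draw from only 6 values {green, grey, orange, red, teal, white}, so each is used; only seat 3 can be teal, hence seat 3 = teal.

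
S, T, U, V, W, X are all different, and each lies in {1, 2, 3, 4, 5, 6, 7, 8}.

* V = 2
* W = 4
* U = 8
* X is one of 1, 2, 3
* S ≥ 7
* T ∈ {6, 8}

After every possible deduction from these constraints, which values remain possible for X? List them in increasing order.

U has just one choice, so U = 8. So S, T can't be 8.
V must be 2 (only option left). Eliminate 2 elsewhere: X.
W's domain is down to {4}, so W = 4.
S has just one choice, so S = 7.
T has just one choice, so T = 6.
No further eliminations apply; X can still be any of 1, 3.

1, 3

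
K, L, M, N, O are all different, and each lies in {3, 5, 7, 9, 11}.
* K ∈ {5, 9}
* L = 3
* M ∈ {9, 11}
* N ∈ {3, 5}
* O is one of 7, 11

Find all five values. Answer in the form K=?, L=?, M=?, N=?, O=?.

K=9, L=3, M=11, N=5, O=7

L's domain is down to {3}, so L = 3. Remove 3 from N.
N must be 5 (only option left). So K can't be 5.
K's domain is down to {9}, so K = 9. Strike 9 from M.
M has just one choice, so M = 11. Remove 11 from O.
O's domain is down to {7}, so O = 7.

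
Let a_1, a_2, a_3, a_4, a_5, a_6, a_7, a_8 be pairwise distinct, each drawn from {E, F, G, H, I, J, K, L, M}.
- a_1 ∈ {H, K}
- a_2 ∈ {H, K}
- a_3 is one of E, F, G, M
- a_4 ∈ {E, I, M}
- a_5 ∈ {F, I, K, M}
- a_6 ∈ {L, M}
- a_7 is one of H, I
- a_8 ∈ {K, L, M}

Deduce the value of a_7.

I

The 8 variables draw from only 8 values {E, F, G, H, I, K, L, M}, so each is used; only a_3 can be G, hence a_3 = G.
The 7 still-open variables draw from only 7 values {E, F, H, I, K, L, M}, so each is used; only a_4 can be E, hence a_4 = E.
The 6 still-open variables together cover exactly {F, H, I, K, L, M} — 6 values for 6 variables — and F appears only in a_5's list, so a_5 = F.
The 5 still-open variables together cover exactly {H, I, K, L, M} — 5 values for 5 variables — and I appears only in a_7's list, so a_7 = I.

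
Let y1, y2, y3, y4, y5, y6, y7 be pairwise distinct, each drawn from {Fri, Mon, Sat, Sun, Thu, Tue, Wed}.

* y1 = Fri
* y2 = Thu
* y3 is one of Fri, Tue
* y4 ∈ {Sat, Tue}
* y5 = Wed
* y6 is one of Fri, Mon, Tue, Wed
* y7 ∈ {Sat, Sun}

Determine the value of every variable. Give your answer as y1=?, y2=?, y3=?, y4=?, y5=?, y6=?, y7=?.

y1 has just one choice, so y1 = Fri. Remove Fri from y3, y6.
y2 must be Thu (only option left).
That leaves y3 = Tue. Strike Tue from y4, y6.
That leaves y4 = Sat. Eliminate Sat elsewhere: y7.
y5 has just one choice, so y5 = Wed. Eliminate Wed elsewhere: y6.
y6's domain is down to {Mon}, so y6 = Mon.
y7's domain is down to {Sun}, so y7 = Sun.

y1=Fri, y2=Thu, y3=Tue, y4=Sat, y5=Wed, y6=Mon, y7=Sun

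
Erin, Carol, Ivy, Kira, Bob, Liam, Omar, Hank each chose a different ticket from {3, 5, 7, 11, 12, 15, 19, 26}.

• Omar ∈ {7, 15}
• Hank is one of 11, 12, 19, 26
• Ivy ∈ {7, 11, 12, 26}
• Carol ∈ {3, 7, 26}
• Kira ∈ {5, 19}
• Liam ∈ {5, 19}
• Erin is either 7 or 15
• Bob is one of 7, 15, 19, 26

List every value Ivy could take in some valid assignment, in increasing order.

11, 12

The 8 variables draw from only 8 values {3, 5, 7, 11, 12, 15, 19, 26}, so each is used; only Carol can be 3, hence Carol = 3.
Erin and Omar share exactly the 2 values {7, 15}; by pigeonhole those values go to them, so strike 7, 15 from Ivy, Bob.
The 2 variables Kira and Liam are confined to {5, 19}, which locks those values in; drop them from Bob, Hank.
Bob must be 26 (only option left). So Ivy, Hank can't be 26.
No further eliminations apply; Ivy can still be any of 11, 12.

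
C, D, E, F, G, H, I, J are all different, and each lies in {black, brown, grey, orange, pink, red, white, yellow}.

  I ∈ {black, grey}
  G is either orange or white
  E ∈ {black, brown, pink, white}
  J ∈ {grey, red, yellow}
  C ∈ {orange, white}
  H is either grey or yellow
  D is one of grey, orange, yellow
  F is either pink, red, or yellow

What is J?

The 8 variables draw from only 8 values {black, brown, grey, orange, pink, red, white, yellow}, so each is used; only E can be brown, hence E = brown.
The 7 still-open variables draw from only 7 values {black, grey, orange, pink, red, white, yellow}, so each is used; only I can be black, hence I = black.
The 6 still-open variables together cover exactly {grey, orange, pink, red, white, yellow} — 6 values for 6 variables — and pink appears only in F's list, so F = pink.
The 5 still-open variables together cover exactly {grey, orange, red, white, yellow} — 5 values for 5 variables — and red appears only in J's list, so J = red.

red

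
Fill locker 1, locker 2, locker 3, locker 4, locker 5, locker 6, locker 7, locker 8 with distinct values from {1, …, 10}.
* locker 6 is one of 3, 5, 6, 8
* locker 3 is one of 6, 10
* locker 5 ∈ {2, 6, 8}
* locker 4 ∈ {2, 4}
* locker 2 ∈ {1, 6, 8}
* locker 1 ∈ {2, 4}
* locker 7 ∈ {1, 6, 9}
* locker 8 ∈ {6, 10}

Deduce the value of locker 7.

9

locker 1 and locker 4 share exactly the 2 values {2, 4}; by pigeonhole those values go to them, so strike 2, 4 from locker 5.
The 2 variables locker 3 and locker 8 are confined to {6, 10}, which locks those values in; drop them from locker 2, locker 5, locker 6, locker 7.
That leaves locker 5 = 8. Strike 8 from locker 2, locker 6.
That leaves locker 2 = 1. Strike 1 from locker 7.
So locker 7 = 9.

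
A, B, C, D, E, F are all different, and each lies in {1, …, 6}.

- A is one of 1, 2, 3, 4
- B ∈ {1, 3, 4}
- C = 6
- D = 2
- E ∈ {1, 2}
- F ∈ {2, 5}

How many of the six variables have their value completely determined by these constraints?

C has just one choice, so C = 6.
That leaves D = 2. So A, E, F can't be 2.
E has just one choice, so E = 1. Eliminate 1 elsewhere: A, B.
F's domain is down to {5}, so F = 5.
Determined: C=6, D=2, E=1, F=5. The other variables each still have more than one consistent value. That makes 4.

4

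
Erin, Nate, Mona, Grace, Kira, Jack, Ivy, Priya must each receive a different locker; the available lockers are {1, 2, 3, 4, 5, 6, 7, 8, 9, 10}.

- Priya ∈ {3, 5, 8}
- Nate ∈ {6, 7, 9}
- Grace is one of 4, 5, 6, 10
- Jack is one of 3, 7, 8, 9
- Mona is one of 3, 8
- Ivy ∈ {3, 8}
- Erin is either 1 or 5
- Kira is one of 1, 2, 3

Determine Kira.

Mona and Ivy between them cover only {3, 8} — a naked pair. Remove those values from Kira, Jack, Priya.
Priya must be 5 (only option left). So Erin, Grace can't be 5.
Erin's domain is down to {1}, so Erin = 1. So Kira can't be 1.
So Kira = 2.

2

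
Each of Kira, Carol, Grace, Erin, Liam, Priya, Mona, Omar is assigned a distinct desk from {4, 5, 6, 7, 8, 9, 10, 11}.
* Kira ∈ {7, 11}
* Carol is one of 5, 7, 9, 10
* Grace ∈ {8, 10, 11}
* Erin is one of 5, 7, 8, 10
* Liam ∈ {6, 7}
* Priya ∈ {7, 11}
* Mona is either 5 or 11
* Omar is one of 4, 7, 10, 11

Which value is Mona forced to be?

The 8 variables together cover exactly {4, 5, 6, 7, 8, 9, 10, 11} — 8 values for 8 variables — and 4 appears only in Omar's list, so Omar = 4.
Among the 7 still-open variables, 6 fits only Liam (and all 7 values in {5, 6, 7, 8, 9, 10, 11} must be used), so Liam = 6.
Among the 6 still-open variables, 9 fits only Carol (and all 6 values in {5, 7, 8, 9, 10, 11} must be used), so Carol = 9.
Kira and Priya share exactly the 2 values {7, 11}; by pigeonhole those values go to them, so strike 7, 11 from Grace, Erin, Mona.
So Mona = 5.

5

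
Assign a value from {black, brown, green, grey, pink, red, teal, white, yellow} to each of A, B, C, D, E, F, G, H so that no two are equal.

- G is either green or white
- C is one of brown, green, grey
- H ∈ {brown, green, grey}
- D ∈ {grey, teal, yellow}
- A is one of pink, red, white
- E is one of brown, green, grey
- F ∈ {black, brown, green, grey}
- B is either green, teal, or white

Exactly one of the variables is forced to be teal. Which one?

B

The 3 variables C, E, H are confined to {brown, green, grey}, which locks those values in; drop them from B, D, F, G.
That leaves F = black.
That leaves G = white. So A, B can't be white.
So teal goes to B.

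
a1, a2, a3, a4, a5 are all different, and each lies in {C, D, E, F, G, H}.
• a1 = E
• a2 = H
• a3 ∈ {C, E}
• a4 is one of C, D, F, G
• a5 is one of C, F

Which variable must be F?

a1 must be E (only option left). Strike E from a3.
a2 must be H (only option left).
a3's domain is down to {C}, so a3 = C. Strike C from a4, a5.
So F goes to a5.

a5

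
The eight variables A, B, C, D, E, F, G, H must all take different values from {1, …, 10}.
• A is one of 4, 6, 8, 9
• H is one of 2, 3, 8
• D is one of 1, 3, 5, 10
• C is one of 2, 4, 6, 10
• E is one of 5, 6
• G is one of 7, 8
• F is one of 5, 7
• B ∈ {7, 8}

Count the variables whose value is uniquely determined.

B and G between them cover only {7, 8} — a naked pair. Remove those values from A, F, H.
F has just one choice, so F = 5. So D, E can't be 5.
E's domain is down to {6}, so E = 6. So A, C can't be 6.
Determined: E=6, F=5. The other variables each still have more than one consistent value. That makes 2.

2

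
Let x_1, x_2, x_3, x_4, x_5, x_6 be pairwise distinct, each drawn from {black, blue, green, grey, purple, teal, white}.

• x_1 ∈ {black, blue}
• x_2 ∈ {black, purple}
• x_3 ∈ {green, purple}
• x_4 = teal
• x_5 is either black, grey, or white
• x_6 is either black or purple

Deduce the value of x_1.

x_4 has just one choice, so x_4 = teal.
The 2 variables x_2 and x_6 are confined to {black, purple}, which locks those values in; drop them from x_1, x_3, x_5.
So x_1 = blue.

blue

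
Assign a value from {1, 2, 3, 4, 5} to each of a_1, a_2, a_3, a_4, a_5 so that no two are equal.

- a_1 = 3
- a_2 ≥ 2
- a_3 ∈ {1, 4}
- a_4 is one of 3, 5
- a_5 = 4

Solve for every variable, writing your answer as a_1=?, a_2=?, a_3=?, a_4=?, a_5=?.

a_1=3, a_2=2, a_3=1, a_4=5, a_5=4

a_1's domain is down to {3}, so a_1 = 3. Strike 3 from a_2, a_4.
That leaves a_4 = 5. Strike 5 from a_2.
a_5's domain is down to {4}, so a_5 = 4. Remove 4 from a_2, a_3.
a_2's domain is down to {2}, so a_2 = 2.
a_3's domain is down to {1}, so a_3 = 1.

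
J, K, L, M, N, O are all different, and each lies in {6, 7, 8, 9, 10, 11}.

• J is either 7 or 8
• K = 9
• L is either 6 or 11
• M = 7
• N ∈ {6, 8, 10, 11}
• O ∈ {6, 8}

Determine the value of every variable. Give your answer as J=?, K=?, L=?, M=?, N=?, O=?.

J=8, K=9, L=11, M=7, N=10, O=6

K must be 9 (only option left).
M's domain is down to {7}, so M = 7. So J can't be 7.
That leaves J = 8. Eliminate 8 elsewhere: N, O.
That leaves O = 6. Strike 6 from L, N.
L's domain is down to {11}, so L = 11. So N can't be 11.
That leaves N = 10.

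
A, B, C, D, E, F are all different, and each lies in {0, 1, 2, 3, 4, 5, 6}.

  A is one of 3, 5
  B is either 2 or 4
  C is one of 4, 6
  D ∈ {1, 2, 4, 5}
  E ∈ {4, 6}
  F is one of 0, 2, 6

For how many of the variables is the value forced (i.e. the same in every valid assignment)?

2

C and E share exactly the 2 values {4, 6}; by pigeonhole those values go to them, so strike 4, 6 from B, D, F.
That leaves B = 2. Eliminate 2 elsewhere: D, F.
That leaves F = 0.
Determined: B=2, F=0. The other variables each still have more than one consistent value. That makes 2.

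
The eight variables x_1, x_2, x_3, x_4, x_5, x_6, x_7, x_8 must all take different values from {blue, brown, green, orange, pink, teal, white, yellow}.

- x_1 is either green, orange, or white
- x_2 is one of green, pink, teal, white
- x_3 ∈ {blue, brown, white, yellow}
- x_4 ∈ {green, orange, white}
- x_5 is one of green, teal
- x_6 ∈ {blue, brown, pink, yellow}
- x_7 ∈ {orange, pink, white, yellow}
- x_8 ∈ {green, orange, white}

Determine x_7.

yellow

x_1, x_4, x_8 share exactly the 3 values {green, orange, white}; by pigeonhole those values go to them, so strike green, orange, white from x_2, x_3, x_5, x_7.
That leaves x_5 = teal. Eliminate teal elsewhere: x_2.
x_2 must be pink (only option left). Remove pink from x_6, x_7.
So x_7 = yellow.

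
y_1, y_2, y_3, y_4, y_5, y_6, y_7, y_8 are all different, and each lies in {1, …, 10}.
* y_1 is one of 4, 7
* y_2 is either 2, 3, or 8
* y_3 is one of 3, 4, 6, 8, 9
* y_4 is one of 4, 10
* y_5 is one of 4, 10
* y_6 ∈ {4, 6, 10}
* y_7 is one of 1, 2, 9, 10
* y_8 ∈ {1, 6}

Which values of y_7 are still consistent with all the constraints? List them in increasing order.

y_4 and y_5 between them cover only {4, 10} — a naked pair. Remove those values from y_1, y_3, y_6, y_7.
y_1 has just one choice, so y_1 = 7.
y_6 must be 6 (only option left). Eliminate 6 elsewhere: y_3, y_8.
y_8 has just one choice, so y_8 = 1. Strike 1 from y_7.
No further eliminations apply; y_7 can still be any of 2, 9.

2, 9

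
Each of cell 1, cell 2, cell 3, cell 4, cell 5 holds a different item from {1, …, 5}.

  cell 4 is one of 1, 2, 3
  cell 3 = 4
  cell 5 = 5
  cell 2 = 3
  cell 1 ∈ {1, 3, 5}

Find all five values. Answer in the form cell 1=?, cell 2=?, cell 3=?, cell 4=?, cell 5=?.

cell 2's domain is down to {3}, so cell 2 = 3. Remove 3 from cell 1, cell 4.
cell 3's domain is down to {4}, so cell 3 = 4.
cell 5's domain is down to {5}, so cell 5 = 5. So cell 1 can't be 5.
That leaves cell 1 = 1. Eliminate 1 elsewhere: cell 4.
cell 4 must be 2 (only option left).

cell 1=1, cell 2=3, cell 3=4, cell 4=2, cell 5=5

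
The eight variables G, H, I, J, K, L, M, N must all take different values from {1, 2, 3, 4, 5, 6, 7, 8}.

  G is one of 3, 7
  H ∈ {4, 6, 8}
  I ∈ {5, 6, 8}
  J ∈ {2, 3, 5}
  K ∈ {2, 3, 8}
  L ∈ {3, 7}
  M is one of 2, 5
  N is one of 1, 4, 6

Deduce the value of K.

The 8 variables draw from only 8 values {1, 2, 3, 4, 5, 6, 7, 8}, so each is used; only N can be 1, hence N = 1.
The 7 still-open variables draw from only 7 values {2, 3, 4, 5, 6, 7, 8}, so each is used; only H can be 4, hence H = 4.
The 6 still-open variables together cover exactly {2, 3, 5, 6, 7, 8} — 6 values for 6 variables — and 6 appears only in I's list, so I = 6.
Among the 5 still-open variables, 8 fits only K (and all 5 values in {2, 3, 5, 7, 8} must be used), so K = 8.

8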